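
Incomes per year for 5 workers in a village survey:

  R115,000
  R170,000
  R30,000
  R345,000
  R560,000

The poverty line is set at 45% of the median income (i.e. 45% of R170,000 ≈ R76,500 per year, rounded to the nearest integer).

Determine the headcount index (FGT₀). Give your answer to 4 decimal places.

1 of the 5 workers have income below R76,500.
H = 1/5 = 0.2000.

0.2000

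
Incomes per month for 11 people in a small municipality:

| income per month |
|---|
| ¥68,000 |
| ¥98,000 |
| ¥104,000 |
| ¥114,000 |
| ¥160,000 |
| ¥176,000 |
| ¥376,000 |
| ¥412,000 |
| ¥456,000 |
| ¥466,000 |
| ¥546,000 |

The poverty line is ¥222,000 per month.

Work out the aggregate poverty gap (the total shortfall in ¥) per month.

¥612,000

Incomes under z: ¥68,000, ¥98,000, ¥104,000, ¥114,000, ¥160,000, ¥176,000 (q = 6 of N = 11).
Individual gaps: 222000−68000 = 154000; 222000−98000 = 124000; 222000−104000 = 118000; 222000−114000 = 108000; 222000−160000 = 62000; 222000−176000 = 46000.
Aggregate gap = ¥612,000.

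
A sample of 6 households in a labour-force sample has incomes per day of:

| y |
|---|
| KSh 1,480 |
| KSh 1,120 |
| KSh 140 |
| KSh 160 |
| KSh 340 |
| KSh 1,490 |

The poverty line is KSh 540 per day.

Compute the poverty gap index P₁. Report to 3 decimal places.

0.302

Poor units: KSh 140, KSh 160, KSh 340 (q = 3 of N = 6).
Relative gaps: (540−140)/540 = 0.7407; (540−160)/540 = 0.7037; (540−340)/540 = 0.3704.
Σ = 1.814815. Dividing by the full population N = 6 gives P₁ = 0.302.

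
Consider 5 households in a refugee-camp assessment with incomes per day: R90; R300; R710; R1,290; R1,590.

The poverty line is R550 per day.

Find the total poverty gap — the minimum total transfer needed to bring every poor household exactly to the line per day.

R710

Below the line: R90, R300 (q = 2 of N = 5).
Individual gaps: 550−90 = 460; 550−300 = 250.
Aggregate gap = R710.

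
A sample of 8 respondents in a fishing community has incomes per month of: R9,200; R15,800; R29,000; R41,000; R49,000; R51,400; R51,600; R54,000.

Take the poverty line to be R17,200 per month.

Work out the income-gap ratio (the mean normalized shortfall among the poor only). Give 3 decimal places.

Below the line: R9,200, R15,800 (q = 2 of N = 8).
Shortfall ratios (z−y)/z: 0.4651, 0.0814; sum = 0.546512.
I averages over the q = 2 poor units only: 0.546512 / 2 = 0.273.

0.273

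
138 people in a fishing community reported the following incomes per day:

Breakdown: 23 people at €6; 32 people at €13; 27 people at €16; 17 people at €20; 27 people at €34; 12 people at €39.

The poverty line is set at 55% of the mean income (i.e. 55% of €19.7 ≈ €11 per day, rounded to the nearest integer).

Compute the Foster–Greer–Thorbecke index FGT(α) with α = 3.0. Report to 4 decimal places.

Poor units: 23×€6 (q = 23 of N = 138).
Shortfall ratios: (11−6)/11 = 0.4545 (×23).
Raised to α = 3.0: 0.09391 (×23).
Sum = 2.160030; FGT(3.0) = 2.160030 / 138 = 0.0157.

0.0157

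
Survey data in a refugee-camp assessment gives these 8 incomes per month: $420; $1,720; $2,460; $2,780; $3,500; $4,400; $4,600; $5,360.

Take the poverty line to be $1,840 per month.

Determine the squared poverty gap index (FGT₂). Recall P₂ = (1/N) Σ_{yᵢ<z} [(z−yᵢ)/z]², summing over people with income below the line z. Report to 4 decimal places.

0.0750

Below z: $420, $1,720 (q = 2 of N = 8).
Gap ratios (z−y)/z: (1840−420)/1840 = 0.7717; (1840−1720)/1840 = 0.0652.
Squared: 0.5956; 0.0043.
Sum = 0.599835; P₂ = 0.599835 / 8 = 0.0750.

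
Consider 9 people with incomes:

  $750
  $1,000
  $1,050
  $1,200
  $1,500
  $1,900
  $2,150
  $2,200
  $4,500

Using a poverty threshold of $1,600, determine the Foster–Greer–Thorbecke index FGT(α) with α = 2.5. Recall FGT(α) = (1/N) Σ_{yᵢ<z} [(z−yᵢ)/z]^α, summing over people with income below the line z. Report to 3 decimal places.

Poor units: $750, $1,000, $1,050, $1,200, $1,500 (q = 5 of N = 9).
Relative gaps: (1600−750)/1600 = 0.5312; (1600−1000)/1600 = 0.3750; (1600−1050)/1600 = 0.3438; (1600−1200)/1600 = 0.2500; (1600−1500)/1600 = 0.0625.
Raised to α = 2.5: 0.20571; 0.08611; 0.06928; 0.03125; 0.00098.
Sum = 0.393327; FGT(2.5) = 0.393327 / 9 = 0.044.

0.044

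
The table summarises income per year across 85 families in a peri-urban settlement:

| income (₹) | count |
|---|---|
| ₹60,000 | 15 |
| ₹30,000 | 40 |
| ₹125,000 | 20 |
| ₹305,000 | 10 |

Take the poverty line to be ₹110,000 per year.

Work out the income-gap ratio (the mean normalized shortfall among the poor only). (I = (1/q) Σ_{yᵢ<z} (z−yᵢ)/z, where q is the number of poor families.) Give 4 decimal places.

Below the line: 40×₹30,000, 15×₹60,000 (q = 55 of N = 85).
Shortfall ratios (z−y)/z: 0.7273 (×40), 0.4545 (×15); sum = 35.909091.
I averages over the q = 55 poor units only: 35.909091 / 55 = 0.6529.

0.6529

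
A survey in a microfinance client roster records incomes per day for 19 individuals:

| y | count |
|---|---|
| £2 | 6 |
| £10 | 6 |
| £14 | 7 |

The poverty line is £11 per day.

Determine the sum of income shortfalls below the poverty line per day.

£60

Below the line: 6×£2, 6×£10 (q = 12 of N = 19).
Individual gaps: 6×(11−2) = 54; 6×(11−10) = 6.
Aggregate gap = £60.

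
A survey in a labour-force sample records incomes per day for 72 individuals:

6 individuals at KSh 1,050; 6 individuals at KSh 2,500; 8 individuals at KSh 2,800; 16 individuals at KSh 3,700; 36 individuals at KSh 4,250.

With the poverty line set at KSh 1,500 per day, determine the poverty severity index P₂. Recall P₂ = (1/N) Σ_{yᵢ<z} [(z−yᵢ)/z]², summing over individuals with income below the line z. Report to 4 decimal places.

0.0075

Below the line: 6×KSh 1,050 (q = 6 of N = 72).
Normalized shortfalls: (1500−1050)/1500 = 0.3000 (×6).
Squared: 0.0900 (×6).
Sum = 0.540000; P₂ = 0.540000 / 72 = 0.0075.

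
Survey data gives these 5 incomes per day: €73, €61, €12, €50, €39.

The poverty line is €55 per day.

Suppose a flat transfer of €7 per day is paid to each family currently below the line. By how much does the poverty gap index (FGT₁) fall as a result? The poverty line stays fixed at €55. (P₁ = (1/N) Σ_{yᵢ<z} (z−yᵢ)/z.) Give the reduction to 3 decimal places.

Before: below the line — €12, €39, €50; poverty gap index (FGT₁) = 0.23273.
After the €7 transfer: below the line — €19, €46; poverty gap index (FGT₁) = 0.16364.
Reduction = 0.23273 − 0.16364 = 0.069.

0.069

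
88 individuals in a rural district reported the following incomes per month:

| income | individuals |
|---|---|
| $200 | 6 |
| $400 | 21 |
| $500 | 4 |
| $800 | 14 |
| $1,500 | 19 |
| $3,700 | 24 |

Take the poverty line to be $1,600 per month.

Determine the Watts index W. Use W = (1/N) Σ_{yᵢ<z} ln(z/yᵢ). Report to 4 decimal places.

0.6497

Below the line: 6×$200, 21×$400, 4×$500, 14×$800, 19×$1,500 (q = 64 of N = 88).
ln(z/y) terms: ln(1600/200) = 2.0794 (×6); ln(1600/400) = 1.3863 (×21); ln(1600/500) = 1.1632 (×4); ln(1600/800) = 0.6931 (×14); ln(1600/1500) = 0.0645 (×19).
W = 57.171727 / 88 = 0.6497.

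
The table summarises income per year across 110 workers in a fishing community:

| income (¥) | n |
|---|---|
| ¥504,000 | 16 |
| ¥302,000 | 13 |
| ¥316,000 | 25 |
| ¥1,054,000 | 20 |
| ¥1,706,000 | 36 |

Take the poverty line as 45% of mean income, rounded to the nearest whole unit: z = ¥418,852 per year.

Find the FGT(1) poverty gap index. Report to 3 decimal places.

0.089

Poor units: 13×¥302,000, 25×¥316,000 (q = 38 of N = 110).
Relative gaps: (418852−302000)/418852 = 0.2790 (×13); (418852−316000)/418852 = 0.2456 (×25).
Σ = 9.765683. Dividing by the full population N = 110 gives P₁ = 0.089.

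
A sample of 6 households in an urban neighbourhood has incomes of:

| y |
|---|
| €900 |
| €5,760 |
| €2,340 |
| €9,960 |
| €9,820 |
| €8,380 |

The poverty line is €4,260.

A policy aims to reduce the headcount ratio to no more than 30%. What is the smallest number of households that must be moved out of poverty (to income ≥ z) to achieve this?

2 of the 6 households are poor, so H = 2/6 = 0.333.
A headcount ratio of at most 30% allows at most ⌊0.30 × 6⌋ = 1 poor households.
So at least 2 − 1 = 1 must be lifted.

1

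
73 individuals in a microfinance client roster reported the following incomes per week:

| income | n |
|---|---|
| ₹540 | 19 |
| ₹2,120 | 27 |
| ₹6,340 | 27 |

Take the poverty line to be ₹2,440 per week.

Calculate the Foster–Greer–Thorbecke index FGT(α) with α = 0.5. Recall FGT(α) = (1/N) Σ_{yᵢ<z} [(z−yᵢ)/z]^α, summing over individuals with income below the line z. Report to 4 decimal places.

0.3636

Incomes under z: 19×₹540, 27×₹2,120 (q = 46 of N = 73).
Shortfall ratios: (2440−540)/2440 = 0.7787 (×19); (2440−2120)/2440 = 0.1311 (×27).
Raised to α = 0.5: 0.88243 (×19); 0.36214 (×27).
Sum = 26.544093; FGT(0.5) = 26.544093 / 73 = 0.3636.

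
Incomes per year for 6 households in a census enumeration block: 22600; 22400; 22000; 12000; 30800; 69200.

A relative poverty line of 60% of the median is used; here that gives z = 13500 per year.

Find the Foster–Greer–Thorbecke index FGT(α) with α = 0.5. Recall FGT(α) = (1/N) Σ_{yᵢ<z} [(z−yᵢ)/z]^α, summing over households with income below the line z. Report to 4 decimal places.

0.0556

Below the line: 12000 (q = 1 of N = 6).
Normalized shortfalls: (13500−12000)/13500 = 0.1111.
Raised to α = 0.5: 0.33333.
Sum = 0.333333; FGT(0.5) = 0.333333 / 6 = 0.0556.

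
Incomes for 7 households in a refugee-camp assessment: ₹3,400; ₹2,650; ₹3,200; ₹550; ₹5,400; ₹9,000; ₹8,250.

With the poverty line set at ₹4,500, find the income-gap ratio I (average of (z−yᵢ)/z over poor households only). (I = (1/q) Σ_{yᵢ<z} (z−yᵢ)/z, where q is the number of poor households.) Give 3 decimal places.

0.456

Below the line: ₹550, ₹2,650, ₹3,200, ₹3,400 (q = 4 of N = 7).
Shortfall ratios (z−y)/z: 0.8778, 0.4111, 0.2889, 0.2444; sum = 1.822222.
I averages over the q = 4 poor units only: 1.822222 / 4 = 0.456.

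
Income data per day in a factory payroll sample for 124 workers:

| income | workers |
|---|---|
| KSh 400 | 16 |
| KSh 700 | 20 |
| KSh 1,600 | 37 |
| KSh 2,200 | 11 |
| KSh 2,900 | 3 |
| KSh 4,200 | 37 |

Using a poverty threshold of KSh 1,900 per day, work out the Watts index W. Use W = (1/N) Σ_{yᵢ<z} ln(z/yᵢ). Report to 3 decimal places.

Below the line: 16×KSh 400, 20×KSh 700, 37×KSh 1,600 (q = 73 of N = 124).
Log shortfalls: ln(1900/400) = 1.5581 (×16); ln(1900/700) = 0.9985 (×20); ln(1900/1600) = 0.1719 (×37).
W = 51.259350 / 124 = 0.413.

0.413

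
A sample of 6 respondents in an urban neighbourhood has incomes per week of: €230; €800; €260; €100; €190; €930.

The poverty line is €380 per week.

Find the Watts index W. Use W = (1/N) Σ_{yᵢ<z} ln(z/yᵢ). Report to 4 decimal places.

0.4850

Poor units: €100, €190, €230, €260 (q = 4 of N = 6).
ln(z/y) terms: ln(380/100) = 1.3350; ln(380/190) = 0.6931; ln(380/230) = 0.5021; ln(380/260) = 0.3795.
W = 2.909730 / 6 = 0.4850.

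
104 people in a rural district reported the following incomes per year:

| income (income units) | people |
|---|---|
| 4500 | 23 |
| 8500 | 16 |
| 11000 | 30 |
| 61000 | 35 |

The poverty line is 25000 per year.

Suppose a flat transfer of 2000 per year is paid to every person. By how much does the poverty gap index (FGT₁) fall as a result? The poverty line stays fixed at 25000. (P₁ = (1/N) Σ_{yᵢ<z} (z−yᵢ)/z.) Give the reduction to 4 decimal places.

Before: below the line — 23×4500, 16×8500, 30×11000; poverty gap index (FGT₁) = 0.444423.
After the 2000 transfer: below the line — 23×6500, 16×10500, 30×13000; poverty gap index (FGT₁) = 0.391346.
Reduction = 0.444423 − 0.391346 = 0.0531.

0.0531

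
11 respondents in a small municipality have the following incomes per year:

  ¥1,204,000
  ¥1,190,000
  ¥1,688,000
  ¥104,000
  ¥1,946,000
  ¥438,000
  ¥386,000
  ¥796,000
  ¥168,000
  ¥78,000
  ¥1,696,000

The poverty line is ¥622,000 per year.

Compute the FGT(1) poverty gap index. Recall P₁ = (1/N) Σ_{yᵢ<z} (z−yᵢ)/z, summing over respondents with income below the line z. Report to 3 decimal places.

0.283

Incomes under z: ¥78,000, ¥104,000, ¥168,000, ¥386,000, ¥438,000 (q = 5 of N = 11).
Shortfall ratios: (622000−78000)/622000 = 0.8746; (622000−104000)/622000 = 0.8328; (622000−168000)/622000 = 0.7299; (622000−386000)/622000 = 0.3794; (622000−438000)/622000 = 0.2958.
Sum of shortfalls = 3.112540; P₁ averages over all N: 3.112540 / 11 = 0.283.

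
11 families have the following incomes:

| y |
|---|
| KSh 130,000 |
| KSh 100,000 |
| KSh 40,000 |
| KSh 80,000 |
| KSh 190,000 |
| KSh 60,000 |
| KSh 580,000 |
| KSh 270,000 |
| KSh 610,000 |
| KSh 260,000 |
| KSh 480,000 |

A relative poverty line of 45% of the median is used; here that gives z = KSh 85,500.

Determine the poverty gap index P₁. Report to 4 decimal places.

Poor units: KSh 40,000, KSh 60,000, KSh 80,000 (q = 3 of N = 11).
Shortfall ratios: (85500−40000)/85500 = 0.5322; (85500−60000)/85500 = 0.2982; (85500−80000)/85500 = 0.0643.
Σ = 0.894737. Dividing by the full population N = 11 gives P₁ = 0.0813.

0.0813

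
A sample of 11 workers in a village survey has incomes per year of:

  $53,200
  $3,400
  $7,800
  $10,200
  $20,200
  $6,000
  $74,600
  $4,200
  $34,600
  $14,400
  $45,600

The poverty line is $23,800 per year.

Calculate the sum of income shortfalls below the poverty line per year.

$100,400

Below the line: $3,400, $4,200, $6,000, $7,800, $10,200, $14,400, $20,200 (q = 7 of N = 11).
Individual gaps: 23800−3400 = 20400; 23800−4200 = 19600; 23800−6000 = 17800; 23800−7800 = 16000; 23800−10200 = 13600; 23800−14400 = 9400; 23800−20200 = 3600.
Aggregate gap = $100,400.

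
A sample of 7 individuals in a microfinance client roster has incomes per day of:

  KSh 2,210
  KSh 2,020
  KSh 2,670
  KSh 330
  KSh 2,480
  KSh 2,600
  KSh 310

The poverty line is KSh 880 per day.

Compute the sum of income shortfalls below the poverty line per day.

Incomes under z: KSh 310, KSh 330 (q = 2 of N = 7).
Individual gaps: 880−310 = 570; 880−330 = 550.
Aggregate gap = KSh 1,120.

KSh 1,120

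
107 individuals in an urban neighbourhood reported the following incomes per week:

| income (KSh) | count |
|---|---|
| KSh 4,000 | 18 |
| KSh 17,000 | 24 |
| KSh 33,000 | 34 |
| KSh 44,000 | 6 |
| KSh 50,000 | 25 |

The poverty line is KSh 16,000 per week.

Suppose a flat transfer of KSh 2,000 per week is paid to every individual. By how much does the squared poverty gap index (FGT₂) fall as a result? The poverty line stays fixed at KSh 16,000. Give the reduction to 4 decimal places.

0.0289

Before: below the line — 18×KSh 4,000; squared poverty gap index (FGT₂) = 0.094626.
After the KSh 2,000 transfer: below the line — 18×KSh 6,000; squared poverty gap index (FGT₂) = 0.065713.
Reduction = 0.094626 − 0.065713 = 0.0289.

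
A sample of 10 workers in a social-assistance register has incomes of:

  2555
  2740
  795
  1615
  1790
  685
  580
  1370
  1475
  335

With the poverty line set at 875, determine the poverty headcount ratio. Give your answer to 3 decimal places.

0.400

4 of the 10 workers have income below 875.
H = 4/10 = 0.400.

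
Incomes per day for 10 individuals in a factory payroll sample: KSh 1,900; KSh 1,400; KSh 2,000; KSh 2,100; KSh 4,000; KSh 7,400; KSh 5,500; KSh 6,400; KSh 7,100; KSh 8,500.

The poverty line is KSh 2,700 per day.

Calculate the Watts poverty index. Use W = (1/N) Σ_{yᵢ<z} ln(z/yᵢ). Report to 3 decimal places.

Below z: KSh 1,400, KSh 1,900, KSh 2,000, KSh 2,100 (q = 4 of N = 10).
ln(z/y) terms: ln(2700/1400) = 0.6568; ln(2700/1900) = 0.3514; ln(2700/2000) = 0.3001; ln(2700/2100) = 0.2513.
W = 1.559596 / 10 = 0.156.

0.156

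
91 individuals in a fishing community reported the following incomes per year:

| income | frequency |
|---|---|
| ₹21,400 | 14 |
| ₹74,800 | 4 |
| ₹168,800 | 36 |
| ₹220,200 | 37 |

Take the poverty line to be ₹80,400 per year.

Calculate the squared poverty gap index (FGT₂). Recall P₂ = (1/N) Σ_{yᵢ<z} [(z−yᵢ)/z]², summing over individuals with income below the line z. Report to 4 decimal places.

Below z: 14×₹21,400, 4×₹74,800 (q = 18 of N = 91).
Relative gaps: (80400−21400)/80400 = 0.7338 (×14); (80400−74800)/80400 = 0.0697 (×4).
Squared: 0.5385 (×14); 0.0049 (×4).
Sum = 7.558513; P₂ = 7.558513 / 91 = 0.0831.

0.0831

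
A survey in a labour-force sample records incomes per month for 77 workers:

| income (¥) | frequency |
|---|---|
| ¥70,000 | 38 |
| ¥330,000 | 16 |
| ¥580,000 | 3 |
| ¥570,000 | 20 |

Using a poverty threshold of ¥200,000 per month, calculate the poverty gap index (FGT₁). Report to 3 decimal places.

Below z: 38×¥70,000 (q = 38 of N = 77).
Normalized shortfalls: (200000−70000)/200000 = 0.6500 (×38).
Sum of shortfalls = 24.700000; P₁ averages over all N: 24.700000 / 77 = 0.321.

0.321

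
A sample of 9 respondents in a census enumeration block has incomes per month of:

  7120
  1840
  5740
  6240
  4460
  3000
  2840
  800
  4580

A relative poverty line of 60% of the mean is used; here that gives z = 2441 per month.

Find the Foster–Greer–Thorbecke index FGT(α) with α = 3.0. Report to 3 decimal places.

Below the line: 800, 1840 (q = 2 of N = 9).
Normalized shortfalls: (2441−800)/2441 = 0.6723; (2441−1840)/2441 = 0.2462.
Raised to α = 3.0: 0.30382; 0.01493.
Sum = 0.318749; FGT(3.0) = 0.318749 / 9 = 0.035.

0.035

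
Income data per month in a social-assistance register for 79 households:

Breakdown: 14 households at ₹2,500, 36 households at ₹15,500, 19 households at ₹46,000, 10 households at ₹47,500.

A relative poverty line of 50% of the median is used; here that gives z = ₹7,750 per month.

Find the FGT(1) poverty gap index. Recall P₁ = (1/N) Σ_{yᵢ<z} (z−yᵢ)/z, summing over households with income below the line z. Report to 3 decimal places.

0.120

Incomes under z: 14×₹2,500 (q = 14 of N = 79).
Normalized shortfalls: (7750−2500)/7750 = 0.6774 (×14).
Σ = 9.483871. Dividing by the full population N = 79 gives P₁ = 0.120.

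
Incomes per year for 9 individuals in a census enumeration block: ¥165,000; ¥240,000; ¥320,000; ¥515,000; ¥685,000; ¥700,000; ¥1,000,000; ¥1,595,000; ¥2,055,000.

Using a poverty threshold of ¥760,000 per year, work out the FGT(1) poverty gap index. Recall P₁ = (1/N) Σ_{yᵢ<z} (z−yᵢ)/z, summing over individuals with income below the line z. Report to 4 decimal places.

0.2829

Below the line: ¥165,000, ¥240,000, ¥320,000, ¥515,000, ¥685,000, ¥700,000 (q = 6 of N = 9).
Relative gaps: (760000−165000)/760000 = 0.7829; (760000−240000)/760000 = 0.6842; (760000−320000)/760000 = 0.5789; (760000−515000)/760000 = 0.3224; (760000−685000)/760000 = 0.0987; (760000−700000)/760000 = 0.0789.
Σ = 2.546053. Dividing by the full population N = 9 gives P₁ = 0.2829.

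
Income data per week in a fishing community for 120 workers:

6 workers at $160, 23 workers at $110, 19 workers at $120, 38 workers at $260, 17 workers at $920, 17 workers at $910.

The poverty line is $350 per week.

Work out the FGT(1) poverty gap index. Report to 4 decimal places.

Poor units: 23×$110, 19×$120, 6×$160, 38×$260 (q = 86 of N = 120).
Relative gaps: (350−110)/350 = 0.6857 (×23); (350−120)/350 = 0.6571 (×19); (350−160)/350 = 0.5429 (×6); (350−260)/350 = 0.2571 (×38).
Σ = 41.285714. Dividing by the full population N = 120 gives P₁ = 0.3440.

0.3440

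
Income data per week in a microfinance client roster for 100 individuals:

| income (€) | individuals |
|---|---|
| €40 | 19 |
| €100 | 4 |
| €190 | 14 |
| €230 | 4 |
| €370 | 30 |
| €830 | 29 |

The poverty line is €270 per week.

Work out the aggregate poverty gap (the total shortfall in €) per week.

Incomes under z: 19×€40, 4×€100, 14×€190, 4×€230 (q = 41 of N = 100).
Individual gaps: 19×(270−40) = 4370; 4×(270−100) = 680; 14×(270−190) = 1120; 4×(270−230) = 160.
Aggregate gap = €6,330.

€6,330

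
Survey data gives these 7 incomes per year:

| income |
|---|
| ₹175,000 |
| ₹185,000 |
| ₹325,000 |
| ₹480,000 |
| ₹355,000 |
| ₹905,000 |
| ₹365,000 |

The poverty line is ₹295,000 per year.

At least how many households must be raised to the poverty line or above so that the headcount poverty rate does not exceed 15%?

2 of the 7 households are poor, so H = 2/7 = 0.286.
A headcount ratio of at most 15% allows at most ⌊0.15 × 7⌋ = 1 poor households.
So at least 2 − 1 = 1 must be lifted.

1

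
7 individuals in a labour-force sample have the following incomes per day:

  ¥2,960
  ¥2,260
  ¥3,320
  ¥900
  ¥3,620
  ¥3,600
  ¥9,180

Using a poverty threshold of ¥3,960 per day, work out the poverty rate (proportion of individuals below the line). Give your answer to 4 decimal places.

0.8571

6 of the 7 individuals have income below ¥3,960.
H = 6/7 = 0.8571.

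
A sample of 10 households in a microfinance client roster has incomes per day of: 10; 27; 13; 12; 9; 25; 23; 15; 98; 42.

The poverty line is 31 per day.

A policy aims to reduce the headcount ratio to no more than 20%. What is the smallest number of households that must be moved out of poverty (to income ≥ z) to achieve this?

6

Currently q = 8 of N = 10 are below the line (H = 0.800).
A headcount ratio of at most 20% allows at most ⌊0.20 × 10⌋ = 2 poor households.
So at least 8 − 2 = 6 must be lifted.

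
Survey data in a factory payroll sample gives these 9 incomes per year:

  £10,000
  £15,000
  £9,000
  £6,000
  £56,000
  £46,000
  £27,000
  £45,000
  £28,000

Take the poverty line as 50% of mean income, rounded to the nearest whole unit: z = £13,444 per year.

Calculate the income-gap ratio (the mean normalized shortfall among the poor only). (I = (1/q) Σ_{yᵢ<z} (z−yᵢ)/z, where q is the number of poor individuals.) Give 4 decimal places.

0.3801

Below z: £6,000, £9,000, £10,000 (q = 3 of N = 9).
Relative gaps: 0.5537, 0.3306, 0.2562; sum = 1.140434.
The income-gap ratio divides by q (the poor only): 1.140434 / 3 = 0.3801.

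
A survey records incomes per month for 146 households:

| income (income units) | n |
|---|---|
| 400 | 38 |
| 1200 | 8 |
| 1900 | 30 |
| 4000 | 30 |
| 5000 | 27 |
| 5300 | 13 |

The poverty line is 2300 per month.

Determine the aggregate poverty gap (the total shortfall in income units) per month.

93000

Below the line: 38×400, 8×1200, 30×1900 (q = 76 of N = 146).
Individual gaps: 38×(2300−400) = 72200; 8×(2300−1200) = 8800; 30×(2300−1900) = 12000.
Aggregate gap = 93000.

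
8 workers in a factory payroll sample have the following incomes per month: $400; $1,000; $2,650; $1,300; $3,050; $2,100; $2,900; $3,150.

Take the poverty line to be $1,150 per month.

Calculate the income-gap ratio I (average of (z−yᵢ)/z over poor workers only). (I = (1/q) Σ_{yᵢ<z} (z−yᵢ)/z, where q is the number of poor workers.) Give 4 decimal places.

Below the line: $400, $1,000 (q = 2 of N = 8).
Shortfall ratios (z−y)/z: 0.6522, 0.1304; sum = 0.782609.
The income-gap ratio divides by q (the poor only): 0.782609 / 2 = 0.3913.

0.3913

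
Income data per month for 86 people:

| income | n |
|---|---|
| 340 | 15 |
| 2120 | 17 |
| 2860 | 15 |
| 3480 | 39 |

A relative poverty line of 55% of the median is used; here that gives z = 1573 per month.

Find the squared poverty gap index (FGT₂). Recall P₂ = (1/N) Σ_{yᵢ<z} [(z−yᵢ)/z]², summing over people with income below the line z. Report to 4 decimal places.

0.1072

Below z: 15×340 (q = 15 of N = 86).
Gap ratios (z−y)/z: (1573−340)/1573 = 0.7839 (×15).
Squared: 0.6144 (×15).
Sum = 9.216371; P₂ = 9.216371 / 86 = 0.1072.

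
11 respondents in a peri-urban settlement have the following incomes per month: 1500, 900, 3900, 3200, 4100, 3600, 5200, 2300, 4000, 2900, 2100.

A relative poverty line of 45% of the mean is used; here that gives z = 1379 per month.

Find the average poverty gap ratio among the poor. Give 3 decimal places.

0.347

Below z: 900 (q = 1 of N = 11).
Shortfall ratios (z−y)/z: 0.3474; sum = 0.347353.
The income-gap ratio divides by q (the poor only): 0.347353 / 1 = 0.347.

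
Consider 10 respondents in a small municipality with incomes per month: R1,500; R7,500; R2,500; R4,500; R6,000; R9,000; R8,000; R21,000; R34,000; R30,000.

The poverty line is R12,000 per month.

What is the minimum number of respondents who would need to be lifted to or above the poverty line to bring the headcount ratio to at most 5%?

7

Currently q = 7 of N = 10 are below the line (H = 0.700).
A headcount ratio of at most 5% allows at most ⌊0.05 × 10⌋ = 0 poor respondents.
So at least 7 − 0 = 7 must be lifted.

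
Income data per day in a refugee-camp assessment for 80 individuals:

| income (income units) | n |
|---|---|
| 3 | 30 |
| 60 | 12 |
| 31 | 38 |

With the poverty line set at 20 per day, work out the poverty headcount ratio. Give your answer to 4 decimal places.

0.3750

30 of the 80 individuals have income below 20.
H = 30/80 = 0.3750.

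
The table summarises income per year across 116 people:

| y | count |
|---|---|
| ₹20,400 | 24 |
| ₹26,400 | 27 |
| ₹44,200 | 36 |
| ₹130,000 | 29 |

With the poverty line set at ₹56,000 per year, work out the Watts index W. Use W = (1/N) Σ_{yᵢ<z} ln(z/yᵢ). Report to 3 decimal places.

Incomes under z: 24×₹20,400, 27×₹26,400, 36×₹44,200 (q = 87 of N = 116).
ln(z/y) terms: ln(56000/20400) = 1.0098 (×24); ln(56000/26400) = 0.7520 (×27); ln(56000/44200) = 0.2366 (×36).
W = 53.057839 / 116 = 0.457.

0.457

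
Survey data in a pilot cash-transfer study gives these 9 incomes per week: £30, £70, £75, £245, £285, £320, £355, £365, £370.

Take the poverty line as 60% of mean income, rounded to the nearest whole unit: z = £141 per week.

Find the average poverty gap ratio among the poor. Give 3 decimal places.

0.586

Below the line: £30, £70, £75 (q = 3 of N = 9).
Relative gaps: 0.7872, 0.5035, 0.4681; sum = 1.758865.
The income-gap ratio divides by q (the poor only): 1.758865 / 3 = 0.586.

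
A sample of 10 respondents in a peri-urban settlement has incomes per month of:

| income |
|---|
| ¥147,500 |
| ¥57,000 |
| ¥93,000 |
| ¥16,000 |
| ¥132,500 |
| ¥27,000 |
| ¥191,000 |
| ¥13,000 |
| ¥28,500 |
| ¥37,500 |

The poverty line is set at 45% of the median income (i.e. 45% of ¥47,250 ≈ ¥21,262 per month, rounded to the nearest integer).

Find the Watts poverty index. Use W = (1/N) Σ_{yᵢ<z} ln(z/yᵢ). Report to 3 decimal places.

Poor units: ¥13,000, ¥16,000 (q = 2 of N = 10).
Log gaps: ln(21262/13000) = 0.4920; ln(21262/16000) = 0.2843.
W = 0.776305 / 10 = 0.078.

0.078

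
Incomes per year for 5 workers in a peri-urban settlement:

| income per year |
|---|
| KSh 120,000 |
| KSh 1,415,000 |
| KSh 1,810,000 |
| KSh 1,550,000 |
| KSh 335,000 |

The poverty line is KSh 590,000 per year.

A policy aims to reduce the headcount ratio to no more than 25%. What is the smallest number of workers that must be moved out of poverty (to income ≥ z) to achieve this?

1

2 of the 5 workers are poor, so H = 2/5 = 0.400.
A headcount ratio of at most 25% allows at most ⌊0.25 × 5⌋ = 1 poor workers.
So at least 2 − 1 = 1 must be lifted.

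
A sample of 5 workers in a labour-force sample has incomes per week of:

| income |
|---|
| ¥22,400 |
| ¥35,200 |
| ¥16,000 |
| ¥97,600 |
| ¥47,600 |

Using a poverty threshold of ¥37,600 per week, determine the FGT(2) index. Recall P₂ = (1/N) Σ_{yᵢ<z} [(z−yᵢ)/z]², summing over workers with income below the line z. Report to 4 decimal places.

Below the line: ¥16,000, ¥22,400, ¥35,200 (q = 3 of N = 5).
Relative gaps: (37600−16000)/37600 = 0.5745; (37600−22400)/37600 = 0.4043; (37600−35200)/37600 = 0.0638.
Squared: 0.3300; 0.1634; 0.0041.
Sum = 0.497510; P₂ = 0.497510 / 5 = 0.0995.

0.0995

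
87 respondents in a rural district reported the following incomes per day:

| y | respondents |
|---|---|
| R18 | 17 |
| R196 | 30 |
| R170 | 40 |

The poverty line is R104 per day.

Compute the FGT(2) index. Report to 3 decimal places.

Below z: 17×R18 (q = 17 of N = 87).
Normalized shortfalls: (104−18)/104 = 0.8269 (×17).
Squared: 0.6838 (×17).
Sum = 11.624630; P₂ = 11.624630 / 87 = 0.134.

0.134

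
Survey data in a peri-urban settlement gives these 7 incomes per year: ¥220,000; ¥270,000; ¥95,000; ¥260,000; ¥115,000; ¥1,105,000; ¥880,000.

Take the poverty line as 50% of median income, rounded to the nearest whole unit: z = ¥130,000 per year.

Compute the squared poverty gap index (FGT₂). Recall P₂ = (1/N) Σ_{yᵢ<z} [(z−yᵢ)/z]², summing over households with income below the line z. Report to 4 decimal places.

0.0123

Incomes under z: ¥95,000, ¥115,000 (q = 2 of N = 7).
Normalized shortfalls: (130000−95000)/130000 = 0.2692; (130000−115000)/130000 = 0.1154.
Squared: 0.0725; 0.0133.
Sum = 0.085799; P₂ = 0.085799 / 7 = 0.0123.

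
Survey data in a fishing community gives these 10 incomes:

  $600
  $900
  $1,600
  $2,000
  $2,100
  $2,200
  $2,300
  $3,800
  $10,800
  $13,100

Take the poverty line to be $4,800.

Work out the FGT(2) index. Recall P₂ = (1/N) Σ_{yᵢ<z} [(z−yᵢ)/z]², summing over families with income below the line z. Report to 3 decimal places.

Below the line: $600, $900, $1,600, $2,000, $2,100, $2,200, $2,300, $3,800 (q = 8 of N = 10).
Relative gaps: (4800−600)/4800 = 0.8750; (4800−900)/4800 = 0.8125; (4800−1600)/4800 = 0.6667; (4800−2000)/4800 = 0.5833; (4800−2100)/4800 = 0.5625; (4800−2200)/4800 = 0.5417; (4800−2300)/4800 = 0.5208; (4800−3800)/4800 = 0.2083.
Squared: 0.7656; 0.6602; 0.4444; 0.3403; 0.3164; 0.2934; 0.2713; 0.0434.
Sum = 3.134983; P₂ = 3.134983 / 10 = 0.313.

0.313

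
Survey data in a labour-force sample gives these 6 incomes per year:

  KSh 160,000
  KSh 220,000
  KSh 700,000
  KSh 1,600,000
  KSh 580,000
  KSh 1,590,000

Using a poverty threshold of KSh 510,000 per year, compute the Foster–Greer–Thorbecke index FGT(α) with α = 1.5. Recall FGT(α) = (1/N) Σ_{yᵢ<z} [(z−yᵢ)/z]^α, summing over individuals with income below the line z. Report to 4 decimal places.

Below the line: KSh 160,000, KSh 220,000 (q = 2 of N = 6).
Normalized shortfalls: (510000−160000)/510000 = 0.6863; (510000−220000)/510000 = 0.5686.
Raised to α = 1.5: 0.56852; 0.42879.
Sum = 0.997309; FGT(1.5) = 0.997309 / 6 = 0.1662.

0.1662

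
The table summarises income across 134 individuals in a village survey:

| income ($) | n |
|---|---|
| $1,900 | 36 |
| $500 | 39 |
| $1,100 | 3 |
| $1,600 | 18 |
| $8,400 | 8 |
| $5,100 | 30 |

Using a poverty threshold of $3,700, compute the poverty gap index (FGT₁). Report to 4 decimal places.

0.4744

Incomes under z: 39×$500, 3×$1,100, 18×$1,600, 36×$1,900 (q = 96 of N = 134).
Relative gaps: (3700−500)/3700 = 0.8649 (×39); (3700−1100)/3700 = 0.7027 (×3); (3700−1600)/3700 = 0.5676 (×18); (3700−1900)/3700 = 0.4865 (×36).
Sum of shortfalls = 63.567568; P₁ averages over all N: 63.567568 / 134 = 0.4744.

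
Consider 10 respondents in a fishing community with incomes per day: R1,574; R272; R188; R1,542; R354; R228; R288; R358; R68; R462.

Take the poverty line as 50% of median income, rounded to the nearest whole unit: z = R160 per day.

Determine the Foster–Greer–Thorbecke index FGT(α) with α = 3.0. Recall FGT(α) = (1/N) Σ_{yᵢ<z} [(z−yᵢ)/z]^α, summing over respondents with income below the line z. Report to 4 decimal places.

Incomes under z: R68 (q = 1 of N = 10).
Normalized shortfalls: (160−68)/160 = 0.5750.
Raised to α = 3.0: 0.19011.
Sum = 0.190109; FGT(3.0) = 0.190109 / 10 = 0.0190.

0.0190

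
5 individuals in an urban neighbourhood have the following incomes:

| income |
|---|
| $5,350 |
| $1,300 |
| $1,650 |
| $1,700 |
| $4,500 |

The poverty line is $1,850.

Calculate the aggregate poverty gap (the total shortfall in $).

$900

Poor units: $1,300, $1,650, $1,700 (q = 3 of N = 5).
Individual gaps: 1850−1300 = 550; 1850−1650 = 200; 1850−1700 = 150.
Aggregate gap = $900.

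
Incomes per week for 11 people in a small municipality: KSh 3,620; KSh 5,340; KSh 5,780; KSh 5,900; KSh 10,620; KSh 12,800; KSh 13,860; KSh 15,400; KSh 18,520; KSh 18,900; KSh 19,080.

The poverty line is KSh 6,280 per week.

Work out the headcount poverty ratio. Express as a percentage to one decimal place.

4 of the 11 people have income below KSh 6,280.
H = 4/11 = 36.4%.

36.4%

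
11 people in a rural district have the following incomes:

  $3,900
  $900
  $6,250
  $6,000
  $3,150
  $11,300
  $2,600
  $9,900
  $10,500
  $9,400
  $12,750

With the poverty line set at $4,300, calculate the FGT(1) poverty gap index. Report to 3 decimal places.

0.141

Incomes under z: $900, $2,600, $3,150, $3,900 (q = 4 of N = 11).
Normalized shortfalls: (4300−900)/4300 = 0.7907; (4300−2600)/4300 = 0.3953; (4300−3150)/4300 = 0.2674; (4300−3900)/4300 = 0.0930.
Σ = 1.546512. Dividing by the full population N = 11 gives P₁ = 0.141.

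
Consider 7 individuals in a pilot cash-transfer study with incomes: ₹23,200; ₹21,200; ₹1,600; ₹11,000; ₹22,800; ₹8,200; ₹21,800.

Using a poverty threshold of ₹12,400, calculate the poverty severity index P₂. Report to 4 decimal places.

Incomes under z: ₹1,600, ₹8,200, ₹11,000 (q = 3 of N = 7).
Gap ratios (z−y)/z: (12400−1600)/12400 = 0.8710; (12400−8200)/12400 = 0.3387; (12400−11000)/12400 = 0.1129.
Squared: 0.7586; 0.1147; 0.0127.
Sum = 0.886056; P₂ = 0.886056 / 7 = 0.1266.

0.1266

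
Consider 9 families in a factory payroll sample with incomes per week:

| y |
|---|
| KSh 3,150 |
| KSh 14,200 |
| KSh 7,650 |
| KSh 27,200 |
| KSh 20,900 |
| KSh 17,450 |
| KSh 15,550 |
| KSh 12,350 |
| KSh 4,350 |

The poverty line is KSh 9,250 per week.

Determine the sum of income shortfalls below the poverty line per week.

Below the line: KSh 3,150, KSh 4,350, KSh 7,650 (q = 3 of N = 9).
Individual gaps: 9250−3150 = 6100; 9250−4350 = 4900; 9250−7650 = 1600.
Aggregate gap = KSh 12,600.

KSh 12,600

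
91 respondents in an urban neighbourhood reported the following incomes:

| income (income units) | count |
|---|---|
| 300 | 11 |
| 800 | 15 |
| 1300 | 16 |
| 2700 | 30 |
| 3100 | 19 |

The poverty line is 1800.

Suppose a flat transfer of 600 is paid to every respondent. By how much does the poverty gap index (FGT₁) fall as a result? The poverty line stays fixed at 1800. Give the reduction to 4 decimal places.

Before: below the line — 11×300, 15×800, 16×1300; poverty gap index (FGT₁) = 0.241148.
After the 600 transfer: below the line — 11×900, 15×1400; poverty gap index (FGT₁) = 0.097070.
Reduction = 0.241148 − 0.097070 = 0.1441.

0.1441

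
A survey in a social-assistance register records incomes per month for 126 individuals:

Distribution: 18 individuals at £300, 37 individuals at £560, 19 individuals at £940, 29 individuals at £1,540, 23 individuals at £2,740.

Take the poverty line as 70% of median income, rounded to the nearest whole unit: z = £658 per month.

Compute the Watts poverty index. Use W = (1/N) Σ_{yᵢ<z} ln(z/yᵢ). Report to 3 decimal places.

0.160

Poor units: 18×£300, 37×£560 (q = 55 of N = 126).
Log gaps: ln(658/300) = 0.7854 (×18); ln(658/560) = 0.1613 (×37).
W = 20.104526 / 126 = 0.160.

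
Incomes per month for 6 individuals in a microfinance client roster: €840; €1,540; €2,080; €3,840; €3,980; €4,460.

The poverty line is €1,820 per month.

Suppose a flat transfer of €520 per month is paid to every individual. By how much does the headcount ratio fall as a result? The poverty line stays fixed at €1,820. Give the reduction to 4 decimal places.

Before: below the line — €840, €1,540; headcount ratio = 0.333333.
After the €520 transfer: below the line — €1,360; headcount ratio = 0.166667.
Reduction = 0.333333 − 0.166667 = 0.1667.

0.1667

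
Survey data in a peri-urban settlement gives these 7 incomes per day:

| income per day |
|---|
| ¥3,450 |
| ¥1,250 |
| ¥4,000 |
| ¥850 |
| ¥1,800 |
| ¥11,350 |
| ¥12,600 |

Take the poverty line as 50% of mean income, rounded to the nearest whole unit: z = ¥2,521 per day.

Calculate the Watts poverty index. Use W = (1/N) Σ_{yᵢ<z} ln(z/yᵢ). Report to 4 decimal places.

Below z: ¥850, ¥1,250, ¥1,800 (q = 3 of N = 7).
ln(z/y) terms: ln(2521/850) = 1.0872; ln(2521/1250) = 0.7015; ln(2521/1800) = 0.3369.
W = 2.125556 / 7 = 0.3037.

0.3037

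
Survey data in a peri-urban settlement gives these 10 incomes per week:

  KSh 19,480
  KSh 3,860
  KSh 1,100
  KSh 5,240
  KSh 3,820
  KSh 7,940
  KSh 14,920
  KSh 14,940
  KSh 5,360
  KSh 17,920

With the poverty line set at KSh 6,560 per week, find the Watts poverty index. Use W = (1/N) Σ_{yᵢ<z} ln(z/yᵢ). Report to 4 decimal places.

Incomes under z: KSh 1,100, KSh 3,820, KSh 3,860, KSh 5,240, KSh 5,360 (q = 5 of N = 10).
ln(z/y) terms: ln(6560/1100) = 1.7857; ln(6560/3820) = 0.5407; ln(6560/3860) = 0.5303; ln(6560/5240) = 0.2247; ln(6560/5360) = 0.2020.
W = 3.283440 / 10 = 0.3283.

0.3283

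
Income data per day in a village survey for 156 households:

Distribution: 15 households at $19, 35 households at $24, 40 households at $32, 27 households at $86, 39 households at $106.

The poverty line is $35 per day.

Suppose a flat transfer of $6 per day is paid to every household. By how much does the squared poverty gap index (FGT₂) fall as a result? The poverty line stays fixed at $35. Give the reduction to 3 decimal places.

0.032

Before: below the line — 15×$19, 35×$24, 40×$32; squared poverty gap index (FGT₂) = 0.04414.
After the $6 transfer: below the line — 15×$25, 35×$30; squared poverty gap index (FGT₂) = 0.01243.
Reduction = 0.04414 − 0.01243 = 0.032.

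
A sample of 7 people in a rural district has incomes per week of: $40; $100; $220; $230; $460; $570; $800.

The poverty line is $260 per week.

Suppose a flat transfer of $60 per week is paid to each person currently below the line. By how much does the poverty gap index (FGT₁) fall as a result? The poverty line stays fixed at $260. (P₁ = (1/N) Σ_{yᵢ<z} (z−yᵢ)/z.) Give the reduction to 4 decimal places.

Before: below the line — $40, $100, $220, $230; poverty gap index (FGT₁) = 0.247253.
After the $60 transfer: below the line — $100, $160; poverty gap index (FGT₁) = 0.142857.
Reduction = 0.247253 − 0.142857 = 0.1044.

0.1044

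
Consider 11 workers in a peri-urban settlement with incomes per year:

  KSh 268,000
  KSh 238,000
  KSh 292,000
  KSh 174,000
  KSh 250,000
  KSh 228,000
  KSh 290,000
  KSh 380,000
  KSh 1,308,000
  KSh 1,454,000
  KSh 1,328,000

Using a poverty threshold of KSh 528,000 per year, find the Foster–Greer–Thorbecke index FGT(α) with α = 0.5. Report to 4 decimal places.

0.5100

Below z: KSh 174,000, KSh 228,000, KSh 238,000, KSh 250,000, KSh 268,000, KSh 290,000, KSh 292,000, KSh 380,000 (q = 8 of N = 11).
Shortfall ratios: (528000−174000)/528000 = 0.6705; (528000−228000)/528000 = 0.5682; (528000−238000)/528000 = 0.5492; (528000−250000)/528000 = 0.5265; (528000−268000)/528000 = 0.4924; (528000−290000)/528000 = 0.4508; (528000−292000)/528000 = 0.4470; (528000−380000)/528000 = 0.2803.
Raised to α = 0.5: 0.81881; 0.75378; 0.74111; 0.72561; 0.70173; 0.67138; 0.66856; 0.52944.
Sum = 5.610423; FGT(0.5) = 5.610423 / 11 = 0.5100.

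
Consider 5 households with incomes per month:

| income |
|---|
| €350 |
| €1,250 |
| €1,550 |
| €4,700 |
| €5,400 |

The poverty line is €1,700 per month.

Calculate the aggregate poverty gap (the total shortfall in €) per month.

Below the line: €350, €1,250, €1,550 (q = 3 of N = 5).
Individual gaps: 1700−350 = 1350; 1700−1250 = 450; 1700−1550 = 150.
Aggregate gap = €1,950.

€1,950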